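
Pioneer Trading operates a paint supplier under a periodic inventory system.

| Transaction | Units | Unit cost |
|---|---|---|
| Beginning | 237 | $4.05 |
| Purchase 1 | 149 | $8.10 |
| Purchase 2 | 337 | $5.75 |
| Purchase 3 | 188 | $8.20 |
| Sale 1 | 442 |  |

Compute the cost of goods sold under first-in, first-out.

Sale 1 (442) [FIFO — oldest first]: 237 @ $4.05 + 149 @ $8.10 + 56 @ $5.75 = $2,488.75
Ending inventory: 281 @ $5.75 + 188 @ $8.20 = $3,157.35

COGS = $2,488.75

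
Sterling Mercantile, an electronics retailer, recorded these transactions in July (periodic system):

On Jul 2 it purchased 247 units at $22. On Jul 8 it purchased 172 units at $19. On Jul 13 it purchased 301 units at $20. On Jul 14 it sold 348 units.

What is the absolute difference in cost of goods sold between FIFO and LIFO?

FIFO COGS: 247 @ $22 + 101 @ $19 = $7,353
LIFO COGS: 301 @ $20 + 47 @ $19 = $6,913
Difference = |$7,353 − $6,913| = $440

$440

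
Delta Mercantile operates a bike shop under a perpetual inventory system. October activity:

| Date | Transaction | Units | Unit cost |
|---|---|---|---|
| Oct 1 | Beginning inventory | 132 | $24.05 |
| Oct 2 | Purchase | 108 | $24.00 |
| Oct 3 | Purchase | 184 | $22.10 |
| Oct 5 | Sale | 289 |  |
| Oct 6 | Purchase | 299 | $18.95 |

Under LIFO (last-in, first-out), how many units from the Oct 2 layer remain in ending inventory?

Oct 5, 289 sold [LIFO — newest first]: 184 @ $22.10 + 105 @ $24.00 = $6,586.40
Ending inventory: 132 @ $24.05 + 3 @ $24.00 + 299 @ $18.95 = $8,912.65
Check: goods available $15,499.05 = COGS $6,586.40 + ending $8,912.65

3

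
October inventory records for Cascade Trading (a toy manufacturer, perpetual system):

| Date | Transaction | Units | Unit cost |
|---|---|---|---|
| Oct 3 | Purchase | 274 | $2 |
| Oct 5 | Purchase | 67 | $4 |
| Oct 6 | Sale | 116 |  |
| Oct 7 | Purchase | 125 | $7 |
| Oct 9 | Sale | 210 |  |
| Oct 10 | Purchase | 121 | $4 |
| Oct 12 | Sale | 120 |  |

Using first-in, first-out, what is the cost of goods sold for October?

Oct 6, 116 sold [FIFO — oldest first]: 116 @ $2 = $232
Oct 9, 210 sold [FIFO — oldest first]: 158 @ $2 + 52 @ $4 = $524
Oct 12, 120 sold [FIFO — oldest first]: 15 @ $4 + 105 @ $7 = $795
Total COGS = $232 + $524 + $795 = $1,551
Ending inventory: 20 @ $7 + 121 @ $4 = $624
Check: goods available $2,175 = COGS $1,551 + ending $624

COGS = $1,551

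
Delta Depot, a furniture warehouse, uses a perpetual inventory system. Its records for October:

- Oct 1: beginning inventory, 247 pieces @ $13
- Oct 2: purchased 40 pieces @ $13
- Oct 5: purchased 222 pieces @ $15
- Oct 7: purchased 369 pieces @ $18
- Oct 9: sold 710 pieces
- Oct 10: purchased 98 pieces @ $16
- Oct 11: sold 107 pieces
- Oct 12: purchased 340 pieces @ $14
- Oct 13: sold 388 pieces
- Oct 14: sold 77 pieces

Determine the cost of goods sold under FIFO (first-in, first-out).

Oct 9, 710 sold [FIFO — oldest first]: 247 @ $13 + 40 @ $13 + 222 @ $15 + 201 @ $18 = $10,679
Oct 11, 107 sold [FIFO — oldest first]: 107 @ $18 = $1,926
Oct 13, 388 sold [FIFO — oldest first]: 61 @ $18 + 98 @ $16 + 229 @ $14 = $5,872
Oct 14, 77 sold [FIFO — oldest first]: 77 @ $14 = $1,078
Total COGS = $10,679 + $1,926 + $5,872 + $1,078 = $19,555
Ending inventory: 34 @ $14 = $476

COGS = $19,555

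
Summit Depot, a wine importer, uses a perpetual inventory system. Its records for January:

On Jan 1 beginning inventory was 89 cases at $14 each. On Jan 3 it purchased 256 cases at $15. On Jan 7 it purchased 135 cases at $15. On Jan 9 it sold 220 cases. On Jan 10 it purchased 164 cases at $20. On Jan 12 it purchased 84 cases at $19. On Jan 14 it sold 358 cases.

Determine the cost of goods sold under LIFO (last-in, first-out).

COGS = $9,826

Jan 9, 220 sold [LIFO — newest first]: 135 @ $15 + 85 @ $15 = $3,300
Jan 14, 358 sold [LIFO — newest first]: 84 @ $19 + 164 @ $20 + 110 @ $15 = $6,526
Total COGS = $3,300 + $6,526 = $9,826
Ending inventory: 89 @ $14 + 61 @ $15 = $2,161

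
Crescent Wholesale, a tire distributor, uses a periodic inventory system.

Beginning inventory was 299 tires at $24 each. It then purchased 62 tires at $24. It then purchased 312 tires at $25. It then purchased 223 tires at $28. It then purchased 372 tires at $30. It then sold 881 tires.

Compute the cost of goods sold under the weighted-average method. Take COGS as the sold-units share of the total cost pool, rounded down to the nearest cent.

COGS = $23,531.31

Sale 1, sell 881: 881/1268 × $33,868.00 → $23,531.31
Ending inventory (cost pool remaining) = $10,336.69
Check: goods available $33,868.00 = COGS $23,531.31 + ending $10,336.69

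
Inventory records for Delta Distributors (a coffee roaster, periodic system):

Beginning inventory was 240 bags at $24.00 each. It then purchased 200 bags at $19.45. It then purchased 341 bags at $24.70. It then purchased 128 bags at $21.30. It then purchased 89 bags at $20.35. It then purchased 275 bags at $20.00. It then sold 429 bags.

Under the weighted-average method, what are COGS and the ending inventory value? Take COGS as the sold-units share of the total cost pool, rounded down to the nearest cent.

Sale 1, sell 429: 429/1273 × $28,110.25 → $9,473.13
Ending inventory (cost pool remaining) = $18,637.12

COGS = $9,473.13; ending inventory = $18,637.12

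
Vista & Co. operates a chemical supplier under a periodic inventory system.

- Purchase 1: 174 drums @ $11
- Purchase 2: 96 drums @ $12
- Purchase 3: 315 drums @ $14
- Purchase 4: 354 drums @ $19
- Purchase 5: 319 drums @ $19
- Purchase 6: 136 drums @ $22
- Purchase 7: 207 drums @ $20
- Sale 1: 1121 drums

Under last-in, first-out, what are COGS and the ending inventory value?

COGS = $21,389; ending inventory = $6,006

Sale 1 (1121) [LIFO — newest first]: 207 @ $20 + 136 @ $22 + 319 @ $19 + 354 @ $19 + 105 @ $14 = $21,389
Ending inventory: 174 @ $11 + 96 @ $12 + 210 @ $14 = $6,006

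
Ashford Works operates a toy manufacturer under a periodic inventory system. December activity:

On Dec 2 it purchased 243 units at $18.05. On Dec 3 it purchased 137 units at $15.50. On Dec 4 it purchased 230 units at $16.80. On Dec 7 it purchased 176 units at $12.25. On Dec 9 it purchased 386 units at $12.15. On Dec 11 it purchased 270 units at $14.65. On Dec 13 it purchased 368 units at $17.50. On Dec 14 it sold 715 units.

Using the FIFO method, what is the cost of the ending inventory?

Dec 14, 715 sold [FIFO — oldest first]: 243 @ $18.05 + 137 @ $15.50 + 230 @ $16.80 + 105 @ $12.25 = $11,659.90
Ending inventory: 71 @ $12.25 + 386 @ $12.15 + 270 @ $14.65 + 368 @ $17.50 = $15,955.15

Ending inventory = $15,955.15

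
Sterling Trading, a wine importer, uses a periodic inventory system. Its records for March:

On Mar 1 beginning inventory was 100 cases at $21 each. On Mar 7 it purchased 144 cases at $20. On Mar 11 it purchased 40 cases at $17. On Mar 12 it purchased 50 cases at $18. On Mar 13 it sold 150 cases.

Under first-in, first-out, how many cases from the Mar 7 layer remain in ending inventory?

94

Mar 13, 150 sold [FIFO — oldest first]: 100 @ $21 + 50 @ $20 = $3,100
Ending inventory: 94 @ $20 + 40 @ $17 + 50 @ $18 = $3,460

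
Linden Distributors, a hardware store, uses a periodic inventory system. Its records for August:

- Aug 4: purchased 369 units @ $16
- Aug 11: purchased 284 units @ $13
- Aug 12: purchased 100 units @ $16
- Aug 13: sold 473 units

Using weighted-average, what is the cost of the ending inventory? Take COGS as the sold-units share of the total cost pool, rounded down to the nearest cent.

Ending inventory = $4,163.19

Aug 13, sell 473: 473/753 × $11,196.00 → $7,032.81
Ending inventory (cost pool remaining) = $4,163.19
Check: goods available $11,196.00 = COGS $7,032.81 + ending $4,163.19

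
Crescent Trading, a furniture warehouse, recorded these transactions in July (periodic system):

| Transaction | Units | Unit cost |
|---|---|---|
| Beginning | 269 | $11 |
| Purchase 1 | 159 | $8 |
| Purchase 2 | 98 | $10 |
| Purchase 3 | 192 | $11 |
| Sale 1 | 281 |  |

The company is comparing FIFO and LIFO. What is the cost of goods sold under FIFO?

COGS = $3,055

FIFO COGS: 269 @ $11 + 12 @ $8 = $3,055
LIFO COGS: 192 @ $11 + 89 @ $10 = $3,002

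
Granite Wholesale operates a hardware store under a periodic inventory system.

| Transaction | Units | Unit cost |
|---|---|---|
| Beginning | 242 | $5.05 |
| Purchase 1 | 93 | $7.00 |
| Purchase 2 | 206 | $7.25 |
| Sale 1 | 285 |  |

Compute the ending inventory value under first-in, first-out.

Sale 1 (285) [FIFO — oldest first]: 242 @ $5.05 + 43 @ $7.00 = $1,523.10
Ending inventory: 50 @ $7.00 + 206 @ $7.25 = $1,843.50

Ending inventory = $1,843.50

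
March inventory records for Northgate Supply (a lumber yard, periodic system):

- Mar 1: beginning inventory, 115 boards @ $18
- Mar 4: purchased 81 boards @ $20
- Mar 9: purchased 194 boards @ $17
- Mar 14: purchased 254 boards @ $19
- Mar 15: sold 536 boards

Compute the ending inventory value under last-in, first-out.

Ending inventory = $1,944

Mar 15, 536 sold [LIFO — newest first]: 254 @ $19 + 194 @ $17 + 81 @ $20 + 7 @ $18 = $9,870
Ending inventory: 108 @ $18 = $1,944
Check: goods available $11,814 = COGS $9,870 + ending $1,944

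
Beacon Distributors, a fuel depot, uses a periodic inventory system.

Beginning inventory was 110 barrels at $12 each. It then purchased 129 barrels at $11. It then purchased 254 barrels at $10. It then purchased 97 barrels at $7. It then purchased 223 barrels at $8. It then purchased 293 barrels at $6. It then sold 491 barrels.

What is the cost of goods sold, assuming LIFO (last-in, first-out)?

COGS = $3,342

Sale 1 (491) [LIFO — newest first]: 293 @ $6 + 198 @ $8 = $3,342
Ending inventory: 110 @ $12 + 129 @ $11 + 254 @ $10 + 97 @ $7 + 25 @ $8 = $6,158
Check: goods available $9,500 = COGS $3,342 + ending $6,158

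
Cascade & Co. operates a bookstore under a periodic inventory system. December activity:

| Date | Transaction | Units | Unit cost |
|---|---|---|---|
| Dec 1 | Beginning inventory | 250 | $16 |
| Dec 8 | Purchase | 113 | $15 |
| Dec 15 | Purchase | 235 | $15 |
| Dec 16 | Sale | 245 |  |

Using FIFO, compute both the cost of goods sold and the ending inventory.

COGS = $3,920; ending inventory = $5,300

Dec 16, 245 sold [FIFO — oldest first]: 245 @ $16 = $3,920
Ending inventory: 5 @ $16 + 113 @ $15 + 235 @ $15 = $5,300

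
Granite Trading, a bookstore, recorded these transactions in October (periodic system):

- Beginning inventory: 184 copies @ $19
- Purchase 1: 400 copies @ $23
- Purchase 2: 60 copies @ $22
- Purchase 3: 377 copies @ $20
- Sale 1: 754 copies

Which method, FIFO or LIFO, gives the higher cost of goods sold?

FIFO COGS: 184 @ $19 + 400 @ $23 + 60 @ $22 + 110 @ $20 = $16,216
LIFO COGS: 377 @ $20 + 60 @ $22 + 317 @ $23 = $16,151

FIFO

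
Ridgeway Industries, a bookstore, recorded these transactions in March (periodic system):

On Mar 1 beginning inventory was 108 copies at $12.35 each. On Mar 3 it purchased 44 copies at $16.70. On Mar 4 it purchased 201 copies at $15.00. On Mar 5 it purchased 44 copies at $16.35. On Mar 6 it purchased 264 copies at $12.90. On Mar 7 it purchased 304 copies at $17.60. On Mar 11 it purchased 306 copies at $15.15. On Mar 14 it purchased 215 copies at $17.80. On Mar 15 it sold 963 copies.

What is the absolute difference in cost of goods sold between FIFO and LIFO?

FIFO COGS: 108 @ $12.35 + 44 @ $16.70 + 201 @ $15.00 + 44 @ $16.35 + 264 @ $12.90 + 302 @ $17.60 = $14,523.80
LIFO COGS: 215 @ $17.80 + 306 @ $15.15 + 304 @ $17.60 + 138 @ $12.90 = $15,593.50
Difference = |$14,523.80 − $15,593.50| = $1,069.70

$1,069.70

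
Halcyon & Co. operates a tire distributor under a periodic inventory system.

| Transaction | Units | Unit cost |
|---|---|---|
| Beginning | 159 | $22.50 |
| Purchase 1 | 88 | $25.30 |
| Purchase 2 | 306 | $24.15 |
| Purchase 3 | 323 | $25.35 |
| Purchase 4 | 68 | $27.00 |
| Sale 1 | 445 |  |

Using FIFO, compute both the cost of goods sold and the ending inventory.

COGS = $10,585.60; ending inventory = $12,632.25

Sale 1 (445) [FIFO — oldest first]: 159 @ $22.50 + 88 @ $25.30 + 198 @ $24.15 = $10,585.60
Ending inventory: 108 @ $24.15 + 323 @ $25.35 + 68 @ $27.00 = $12,632.25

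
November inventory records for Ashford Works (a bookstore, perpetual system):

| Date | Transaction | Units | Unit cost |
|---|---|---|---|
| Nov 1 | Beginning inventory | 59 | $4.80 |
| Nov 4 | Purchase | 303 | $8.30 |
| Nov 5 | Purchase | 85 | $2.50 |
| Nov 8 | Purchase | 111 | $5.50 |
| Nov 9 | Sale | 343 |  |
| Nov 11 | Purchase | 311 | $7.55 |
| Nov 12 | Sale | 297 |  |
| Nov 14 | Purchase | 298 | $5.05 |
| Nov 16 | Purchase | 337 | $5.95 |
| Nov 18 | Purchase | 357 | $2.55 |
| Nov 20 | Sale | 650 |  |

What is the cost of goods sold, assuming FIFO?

COGS = $8,205.90

Nov 9, 343 sold [FIFO — oldest first]: 59 @ $4.80 + 284 @ $8.30 = $2,640.40
Nov 12, 297 sold [FIFO — oldest first]: 19 @ $8.30 + 85 @ $2.50 + 111 @ $5.50 + 82 @ $7.55 = $1,599.80
Nov 20, 650 sold [FIFO — oldest first]: 229 @ $7.55 + 298 @ $5.05 + 123 @ $5.95 = $3,965.70
Total COGS = $2,640.40 + $1,599.80 + $3,965.70 = $8,205.90
Ending inventory: 214 @ $5.95 + 357 @ $2.55 = $2,183.65
Check: goods available $10,389.55 = COGS $8,205.90 + ending $2,183.65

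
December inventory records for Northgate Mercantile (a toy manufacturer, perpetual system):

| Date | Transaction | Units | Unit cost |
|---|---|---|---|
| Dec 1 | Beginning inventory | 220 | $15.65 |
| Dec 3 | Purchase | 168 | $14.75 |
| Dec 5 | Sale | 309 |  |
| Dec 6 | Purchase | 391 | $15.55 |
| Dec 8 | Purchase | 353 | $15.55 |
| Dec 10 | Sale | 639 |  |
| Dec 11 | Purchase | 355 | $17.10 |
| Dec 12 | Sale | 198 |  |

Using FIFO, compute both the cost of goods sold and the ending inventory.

Dec 5, 309 sold [FIFO — oldest first]: 220 @ $15.65 + 89 @ $14.75 = $4,755.75
Dec 10, 639 sold [FIFO — oldest first]: 79 @ $14.75 + 391 @ $15.55 + 169 @ $15.55 = $9,873.25
Dec 12, 198 sold [FIFO — oldest first]: 184 @ $15.55 + 14 @ $17.10 = $3,100.60
Total COGS = $4,755.75 + $9,873.25 + $3,100.60 = $17,729.60
Ending inventory: 341 @ $17.10 = $5,831.10
Check: goods available $23,560.70 = COGS $17,729.60 + ending $5,831.10

COGS = $17,729.60; ending inventory = $5,831.10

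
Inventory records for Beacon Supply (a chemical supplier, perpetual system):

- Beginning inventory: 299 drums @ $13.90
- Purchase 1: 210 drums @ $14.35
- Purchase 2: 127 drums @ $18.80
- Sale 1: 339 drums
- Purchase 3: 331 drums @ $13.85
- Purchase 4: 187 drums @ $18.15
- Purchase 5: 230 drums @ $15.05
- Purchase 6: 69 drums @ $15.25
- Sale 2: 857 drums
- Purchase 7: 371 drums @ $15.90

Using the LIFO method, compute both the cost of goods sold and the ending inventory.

Sale 1 (339) [LIFO — newest first]: 127 @ $18.80 + 210 @ $14.35 + 2 @ $13.90 = $5,428.90
Sale 2 (857) [LIFO — newest first]: 69 @ $15.25 + 230 @ $15.05 + 187 @ $18.15 + 331 @ $13.85 + 40 @ $13.90 = $13,048.15
Total COGS = $5,428.90 + $13,048.15 = $18,477.05
Ending inventory: 257 @ $13.90 + 371 @ $15.90 = $9,471.20

COGS = $18,477.05; ending inventory = $9,471.20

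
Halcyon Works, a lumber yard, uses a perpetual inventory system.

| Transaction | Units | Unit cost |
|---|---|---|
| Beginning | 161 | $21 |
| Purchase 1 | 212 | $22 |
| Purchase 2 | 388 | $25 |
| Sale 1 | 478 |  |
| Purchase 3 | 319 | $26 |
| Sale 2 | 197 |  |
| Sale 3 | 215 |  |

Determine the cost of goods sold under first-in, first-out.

COGS = $21,099

Sale 1 (478) [FIFO — oldest first]: 161 @ $21 + 212 @ $22 + 105 @ $25 = $10,670
Sale 2 (197) [FIFO — oldest first]: 197 @ $25 = $4,925
Sale 3 (215) [FIFO — oldest first]: 86 @ $25 + 129 @ $26 = $5,504
Total COGS = $10,670 + $4,925 + $5,504 = $21,099
Ending inventory: 190 @ $26 = $4,940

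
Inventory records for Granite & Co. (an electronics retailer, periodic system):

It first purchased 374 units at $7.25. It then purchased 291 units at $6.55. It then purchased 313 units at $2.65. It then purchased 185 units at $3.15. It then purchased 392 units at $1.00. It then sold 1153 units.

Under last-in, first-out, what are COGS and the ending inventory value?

Sale 1 (1153) [LIFO — newest first]: 392 @ $1.00 + 185 @ $3.15 + 313 @ $2.65 + 263 @ $6.55 = $3,526.85
Ending inventory: 374 @ $7.25 + 28 @ $6.55 = $2,894.90
Check: goods available $6,421.75 = COGS $3,526.85 + ending $2,894.90

COGS = $3,526.85; ending inventory = $2,894.90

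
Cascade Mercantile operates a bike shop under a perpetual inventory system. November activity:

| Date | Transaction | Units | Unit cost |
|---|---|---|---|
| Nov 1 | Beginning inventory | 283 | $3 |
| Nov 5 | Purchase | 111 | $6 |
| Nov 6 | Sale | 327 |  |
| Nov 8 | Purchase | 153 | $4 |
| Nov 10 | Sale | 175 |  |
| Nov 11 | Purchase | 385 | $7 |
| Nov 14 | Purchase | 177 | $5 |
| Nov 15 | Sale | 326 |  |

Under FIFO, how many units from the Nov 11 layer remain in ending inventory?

104

Nov 6, 327 sold [FIFO — oldest first]: 283 @ $3 + 44 @ $6 = $1,113
Nov 10, 175 sold [FIFO — oldest first]: 67 @ $6 + 108 @ $4 = $834
Nov 15, 326 sold [FIFO — oldest first]: 45 @ $4 + 281 @ $7 = $2,147
Total COGS = $1,113 + $834 + $2,147 = $4,094
Ending inventory: 104 @ $7 + 177 @ $5 = $1,613
Check: goods available $5,707 = COGS $4,094 + ending $1,613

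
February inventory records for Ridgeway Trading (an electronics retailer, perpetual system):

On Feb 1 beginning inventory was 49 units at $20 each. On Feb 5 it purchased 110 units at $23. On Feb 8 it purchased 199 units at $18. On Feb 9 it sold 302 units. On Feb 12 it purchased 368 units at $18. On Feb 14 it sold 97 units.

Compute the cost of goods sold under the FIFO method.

COGS = $7,830

Feb 9, 302 sold [FIFO — oldest first]: 49 @ $20 + 110 @ $23 + 143 @ $18 = $6,084
Feb 14, 97 sold [FIFO — oldest first]: 56 @ $18 + 41 @ $18 = $1,746
Total COGS = $6,084 + $1,746 = $7,830
Ending inventory: 327 @ $18 = $5,886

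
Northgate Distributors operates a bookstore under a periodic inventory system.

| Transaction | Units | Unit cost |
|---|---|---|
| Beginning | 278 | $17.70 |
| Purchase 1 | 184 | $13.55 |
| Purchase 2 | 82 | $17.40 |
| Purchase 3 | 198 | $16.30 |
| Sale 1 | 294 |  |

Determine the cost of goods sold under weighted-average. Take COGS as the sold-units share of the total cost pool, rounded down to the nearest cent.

Sale 1, sell 294: 294/742 × $12,068.00 → $4,781.66
Ending inventory (cost pool remaining) = $7,286.34

COGS = $4,781.66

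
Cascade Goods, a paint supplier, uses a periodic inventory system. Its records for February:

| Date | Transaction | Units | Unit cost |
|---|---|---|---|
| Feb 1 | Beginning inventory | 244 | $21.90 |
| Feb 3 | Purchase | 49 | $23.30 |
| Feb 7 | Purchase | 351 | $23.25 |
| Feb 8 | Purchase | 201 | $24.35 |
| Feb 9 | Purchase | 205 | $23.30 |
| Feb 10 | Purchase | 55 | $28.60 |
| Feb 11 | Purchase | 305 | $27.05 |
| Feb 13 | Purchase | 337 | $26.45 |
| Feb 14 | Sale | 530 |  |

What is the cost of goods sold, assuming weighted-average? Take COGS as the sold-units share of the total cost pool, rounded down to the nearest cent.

Feb 14, sell 530: 530/1747 × $43,053.80 → $13,061.54
Ending inventory (cost pool remaining) = $29,992.26

COGS = $13,061.54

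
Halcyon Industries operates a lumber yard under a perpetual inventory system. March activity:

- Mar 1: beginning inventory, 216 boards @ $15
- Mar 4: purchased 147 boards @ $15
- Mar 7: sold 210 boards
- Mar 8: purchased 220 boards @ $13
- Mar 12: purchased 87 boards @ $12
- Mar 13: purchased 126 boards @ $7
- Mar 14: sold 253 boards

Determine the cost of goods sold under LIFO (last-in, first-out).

Mar 7, 210 sold [LIFO — newest first]: 147 @ $15 + 63 @ $15 = $3,150
Mar 14, 253 sold [LIFO — newest first]: 126 @ $7 + 87 @ $12 + 40 @ $13 = $2,446
Total COGS = $3,150 + $2,446 = $5,596
Ending inventory: 153 @ $15 + 180 @ $13 = $4,635

COGS = $5,596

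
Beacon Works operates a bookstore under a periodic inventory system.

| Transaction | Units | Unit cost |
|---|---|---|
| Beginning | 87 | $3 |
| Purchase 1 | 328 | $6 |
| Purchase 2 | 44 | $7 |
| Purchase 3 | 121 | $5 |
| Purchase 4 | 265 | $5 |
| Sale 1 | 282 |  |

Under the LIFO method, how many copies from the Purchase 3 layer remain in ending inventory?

104

Sale 1 (282) [LIFO — newest first]: 265 @ $5 + 17 @ $5 = $1,410
Ending inventory: 87 @ $3 + 328 @ $6 + 44 @ $7 + 104 @ $5 = $3,057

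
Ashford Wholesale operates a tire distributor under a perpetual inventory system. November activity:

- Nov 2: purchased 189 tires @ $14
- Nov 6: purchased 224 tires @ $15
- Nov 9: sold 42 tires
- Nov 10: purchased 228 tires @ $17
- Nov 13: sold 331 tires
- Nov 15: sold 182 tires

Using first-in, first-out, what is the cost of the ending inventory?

Nov 9, 42 sold [FIFO — oldest first]: 42 @ $14 = $588
Nov 13, 331 sold [FIFO — oldest first]: 147 @ $14 + 184 @ $15 = $4,818
Nov 15, 182 sold [FIFO — oldest first]: 40 @ $15 + 142 @ $17 = $3,014
Total COGS = $588 + $4,818 + $3,014 = $8,420
Ending inventory: 86 @ $17 = $1,462
Check: goods available $9,882 = COGS $8,420 + ending $1,462

Ending inventory = $1,462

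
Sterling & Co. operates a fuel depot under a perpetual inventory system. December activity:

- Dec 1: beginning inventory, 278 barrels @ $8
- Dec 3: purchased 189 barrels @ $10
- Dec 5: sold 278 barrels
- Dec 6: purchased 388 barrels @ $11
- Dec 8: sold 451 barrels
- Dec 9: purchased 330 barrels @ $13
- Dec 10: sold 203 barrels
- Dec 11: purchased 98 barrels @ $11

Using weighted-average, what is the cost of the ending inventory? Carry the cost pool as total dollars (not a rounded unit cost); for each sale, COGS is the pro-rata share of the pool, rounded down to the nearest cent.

After Dec 1: 278 on hand, pool $2,224.00 (≈ $8.0000 each)
After Dec 3: 467 on hand, pool $4,114.00 (≈ $8.8094 each)
Dec 5, sell 278: 278/467 × $4,114.00 → $2,449.01
After Dec 6: 577 on hand, pool $5,932.99 (≈ $10.2825 each)
Dec 8, sell 451: 451/577 × $5,932.99 → $4,637.39
After Dec 9: 456 on hand, pool $5,585.60 (≈ $12.2491 each)
Dec 10, sell 203: 203/456 × $5,585.60 → $2,486.57
After Dec 11: 351 on hand, pool $4,177.03 (≈ $11.9004 each)
Total COGS = $2,449.01 + $4,637.39 + $2,486.57 = $9,572.97
Ending inventory (cost pool remaining) = $4,177.03
Check: goods available $13,750.00 = COGS $9,572.97 + ending $4,177.03

Ending inventory = $4,177.03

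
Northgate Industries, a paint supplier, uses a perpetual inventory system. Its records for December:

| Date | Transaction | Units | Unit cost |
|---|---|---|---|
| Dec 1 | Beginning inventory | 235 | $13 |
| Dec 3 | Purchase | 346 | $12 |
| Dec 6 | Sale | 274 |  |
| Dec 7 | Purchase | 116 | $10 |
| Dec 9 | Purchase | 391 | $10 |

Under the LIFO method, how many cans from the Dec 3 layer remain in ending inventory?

Dec 6, 274 sold [LIFO — newest first]: 274 @ $12 = $3,288
Ending inventory: 235 @ $13 + 72 @ $12 + 116 @ $10 + 391 @ $10 = $8,989
Check: goods available $12,277 = COGS $3,288 + ending $8,989

72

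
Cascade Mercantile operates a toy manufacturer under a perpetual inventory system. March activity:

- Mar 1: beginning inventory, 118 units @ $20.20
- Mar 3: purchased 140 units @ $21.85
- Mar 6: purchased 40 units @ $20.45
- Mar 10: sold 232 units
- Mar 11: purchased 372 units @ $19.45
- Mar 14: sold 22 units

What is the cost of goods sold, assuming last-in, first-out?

COGS = $5,355.30

Mar 10, 232 sold [LIFO — newest first]: 40 @ $20.45 + 140 @ $21.85 + 52 @ $20.20 = $4,927.40
Mar 14, 22 sold [LIFO — newest first]: 22 @ $19.45 = $427.90
Total COGS = $4,927.40 + $427.90 = $5,355.30
Ending inventory: 66 @ $20.20 + 350 @ $19.45 = $8,140.70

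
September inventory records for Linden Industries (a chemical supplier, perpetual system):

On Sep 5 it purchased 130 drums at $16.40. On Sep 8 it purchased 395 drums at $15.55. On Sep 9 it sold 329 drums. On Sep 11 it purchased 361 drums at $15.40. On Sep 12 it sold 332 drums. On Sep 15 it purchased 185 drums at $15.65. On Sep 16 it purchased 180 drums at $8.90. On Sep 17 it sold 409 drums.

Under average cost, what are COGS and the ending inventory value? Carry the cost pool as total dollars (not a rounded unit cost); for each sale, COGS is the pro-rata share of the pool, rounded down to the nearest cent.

After Sep 5: 130 on hand, pool $2,132.00 (≈ $16.4000 each)
After Sep 8: 525 on hand, pool $8,274.25 (≈ $15.7605 each)
Sep 9, sell 329: 329/525 × $8,274.25 → $5,185.19
After Sep 11: 557 on hand, pool $8,648.46 (≈ $15.5269 each)
Sep 12, sell 332: 332/557 × $8,648.46 → $5,154.91
After Sep 15: 410 on hand, pool $6,388.80 (≈ $15.5824 each)
After Sep 16: 590 on hand, pool $7,990.80 (≈ $13.5437 each)
Sep 17, sell 409: 409/590 × $7,990.80 → $5,539.38
Total COGS = $5,185.19 + $5,154.91 + $5,539.38 = $15,879.48
Ending inventory (cost pool remaining) = $2,451.42

COGS = $15,879.48; ending inventory = $2,451.42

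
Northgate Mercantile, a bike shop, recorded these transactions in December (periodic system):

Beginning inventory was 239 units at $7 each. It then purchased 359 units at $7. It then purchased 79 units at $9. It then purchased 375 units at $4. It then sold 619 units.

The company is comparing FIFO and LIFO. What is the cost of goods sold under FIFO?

COGS = $4,375

FIFO COGS: 239 @ $7 + 359 @ $7 + 21 @ $9 = $4,375
LIFO COGS: 375 @ $4 + 79 @ $9 + 165 @ $7 = $3,366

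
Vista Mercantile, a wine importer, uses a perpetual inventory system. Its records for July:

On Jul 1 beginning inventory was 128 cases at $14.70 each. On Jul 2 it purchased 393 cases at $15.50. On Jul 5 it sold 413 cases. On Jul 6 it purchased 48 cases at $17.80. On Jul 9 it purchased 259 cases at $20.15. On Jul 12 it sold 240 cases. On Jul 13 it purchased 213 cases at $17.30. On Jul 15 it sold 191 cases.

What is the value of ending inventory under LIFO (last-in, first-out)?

Ending inventory = $3,205.45

Jul 5, 413 sold [LIFO — newest first]: 393 @ $15.50 + 20 @ $14.70 = $6,385.50
Jul 12, 240 sold [LIFO — newest first]: 240 @ $20.15 = $4,836.00
Jul 15, 191 sold [LIFO — newest first]: 191 @ $17.30 = $3,304.30
Total COGS = $6,385.50 + $4,836.00 + $3,304.30 = $14,525.80
Ending inventory: 108 @ $14.70 + 48 @ $17.80 + 19 @ $20.15 + 22 @ $17.30 = $3,205.45
Check: goods available $17,731.25 = COGS $14,525.80 + ending $3,205.45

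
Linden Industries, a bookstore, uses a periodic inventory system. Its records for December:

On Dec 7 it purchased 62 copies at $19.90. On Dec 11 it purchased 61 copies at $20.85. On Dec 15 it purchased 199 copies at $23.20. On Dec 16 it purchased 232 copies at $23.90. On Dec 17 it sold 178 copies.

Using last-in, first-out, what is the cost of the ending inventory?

Ending inventory = $8,413.05

Dec 17, 178 sold [LIFO — newest first]: 178 @ $23.90 = $4,254.20
Ending inventory: 62 @ $19.90 + 61 @ $20.85 + 199 @ $23.20 + 54 @ $23.90 = $8,413.05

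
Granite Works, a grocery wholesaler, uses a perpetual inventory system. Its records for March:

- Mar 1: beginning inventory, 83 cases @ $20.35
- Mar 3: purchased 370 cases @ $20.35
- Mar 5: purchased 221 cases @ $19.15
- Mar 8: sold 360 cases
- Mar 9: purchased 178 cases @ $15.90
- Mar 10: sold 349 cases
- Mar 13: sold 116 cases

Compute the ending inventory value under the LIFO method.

Mar 8, 360 sold [LIFO — newest first]: 221 @ $19.15 + 139 @ $20.35 = $7,060.80
Mar 10, 349 sold [LIFO — newest first]: 178 @ $15.90 + 171 @ $20.35 = $6,310.05
Mar 13, 116 sold [LIFO — newest first]: 60 @ $20.35 + 56 @ $20.35 = $2,360.60
Total COGS = $7,060.80 + $6,310.05 + $2,360.60 = $15,731.45
Ending inventory: 27 @ $20.35 = $549.45
Check: goods available $16,280.90 = COGS $15,731.45 + ending $549.45

Ending inventory = $549.45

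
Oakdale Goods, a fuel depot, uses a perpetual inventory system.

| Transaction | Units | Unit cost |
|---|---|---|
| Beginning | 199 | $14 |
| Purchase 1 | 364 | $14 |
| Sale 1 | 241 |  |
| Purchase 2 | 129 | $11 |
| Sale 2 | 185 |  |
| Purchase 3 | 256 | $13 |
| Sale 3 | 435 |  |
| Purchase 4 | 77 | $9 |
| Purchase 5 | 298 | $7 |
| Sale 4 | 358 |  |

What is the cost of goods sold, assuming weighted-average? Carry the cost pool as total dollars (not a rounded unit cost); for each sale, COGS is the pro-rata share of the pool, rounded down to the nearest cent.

COGS = $14,526.40

After Beginning: 199 on hand, pool $2,786.00 (≈ $14.0000 each)
After Purchase 1: 563 on hand, pool $7,882.00 (≈ $14.0000 each)
Sale 1, sell 241: 241/563 × $7,882.00 → $3,374.00
After Purchase 2: 451 on hand, pool $5,927.00 (≈ $13.1419 each)
Sale 2, sell 185: 185/451 × $5,927.00 → $2,431.25
After Purchase 3: 522 on hand, pool $6,823.75 (≈ $13.0723 each)
Sale 3, sell 435: 435/522 × $6,823.75 → $5,686.45
After Purchase 4: 164 on hand, pool $1,830.30 (≈ $11.1604 each)
After Purchase 5: 462 on hand, pool $3,916.30 (≈ $8.4768 each)
Sale 4, sell 358: 358/462 × $3,916.30 → $3,034.70
Total COGS = $3,374.00 + $2,431.25 + $5,686.45 + $3,034.70 = $14,526.40
Ending inventory (cost pool remaining) = $881.60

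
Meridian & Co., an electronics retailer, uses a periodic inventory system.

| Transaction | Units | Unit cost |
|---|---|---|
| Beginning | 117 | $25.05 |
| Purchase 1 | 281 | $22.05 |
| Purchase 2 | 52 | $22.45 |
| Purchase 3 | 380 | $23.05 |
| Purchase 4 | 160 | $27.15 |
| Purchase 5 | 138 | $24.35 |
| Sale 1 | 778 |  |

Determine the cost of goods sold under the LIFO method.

Sale 1 (778) [LIFO — newest first]: 138 @ $24.35 + 160 @ $27.15 + 380 @ $23.05 + 52 @ $22.45 + 48 @ $22.05 = $18,689.10
Ending inventory: 117 @ $25.05 + 233 @ $22.05 = $8,068.50

COGS = $18,689.10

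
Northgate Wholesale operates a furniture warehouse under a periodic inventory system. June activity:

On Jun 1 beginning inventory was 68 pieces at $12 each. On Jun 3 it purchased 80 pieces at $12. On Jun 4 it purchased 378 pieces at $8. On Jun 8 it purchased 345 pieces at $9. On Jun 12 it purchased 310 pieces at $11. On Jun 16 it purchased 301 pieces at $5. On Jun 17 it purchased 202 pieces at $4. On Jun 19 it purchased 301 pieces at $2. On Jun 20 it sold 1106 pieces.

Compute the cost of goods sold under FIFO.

Jun 20, 1106 sold [FIFO — oldest first]: 68 @ $12 + 80 @ $12 + 378 @ $8 + 345 @ $9 + 235 @ $11 = $10,490
Ending inventory: 75 @ $11 + 301 @ $5 + 202 @ $4 + 301 @ $2 = $3,740

COGS = $10,490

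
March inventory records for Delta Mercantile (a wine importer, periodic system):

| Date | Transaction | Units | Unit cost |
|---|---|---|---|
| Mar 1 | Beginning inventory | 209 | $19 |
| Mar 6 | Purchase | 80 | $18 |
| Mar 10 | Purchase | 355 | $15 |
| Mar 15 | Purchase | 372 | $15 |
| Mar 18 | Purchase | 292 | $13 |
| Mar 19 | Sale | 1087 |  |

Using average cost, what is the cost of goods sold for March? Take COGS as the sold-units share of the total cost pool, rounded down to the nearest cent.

COGS = $16,713.87

Mar 19, sell 1087: 1087/1308 × $20,112.00 → $16,713.87
Ending inventory (cost pool remaining) = $3,398.13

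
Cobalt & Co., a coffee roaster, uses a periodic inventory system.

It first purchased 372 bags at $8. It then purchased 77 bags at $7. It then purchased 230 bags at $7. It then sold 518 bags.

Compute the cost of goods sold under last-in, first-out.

COGS = $3,837

Sale 1 (518) [LIFO — newest first]: 230 @ $7 + 77 @ $7 + 211 @ $8 = $3,837
Ending inventory: 161 @ $8 = $1,288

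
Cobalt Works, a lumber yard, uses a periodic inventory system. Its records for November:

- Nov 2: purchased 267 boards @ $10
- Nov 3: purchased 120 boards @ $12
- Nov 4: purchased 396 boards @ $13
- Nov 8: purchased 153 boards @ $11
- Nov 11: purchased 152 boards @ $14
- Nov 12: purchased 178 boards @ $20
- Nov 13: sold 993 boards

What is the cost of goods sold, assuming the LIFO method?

Nov 13, 993 sold [LIFO — newest first]: 178 @ $20 + 152 @ $14 + 153 @ $11 + 396 @ $13 + 114 @ $12 = $13,887
Ending inventory: 267 @ $10 + 6 @ $12 = $2,742

COGS = $13,887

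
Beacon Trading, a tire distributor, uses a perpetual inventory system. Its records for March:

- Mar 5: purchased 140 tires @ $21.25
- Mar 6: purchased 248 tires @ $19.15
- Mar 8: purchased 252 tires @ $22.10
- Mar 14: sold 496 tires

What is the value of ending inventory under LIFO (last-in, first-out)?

Ending inventory = $3,051.60

Mar 14, 496 sold [LIFO — newest first]: 252 @ $22.10 + 244 @ $19.15 = $10,241.80
Ending inventory: 140 @ $21.25 + 4 @ $19.15 = $3,051.60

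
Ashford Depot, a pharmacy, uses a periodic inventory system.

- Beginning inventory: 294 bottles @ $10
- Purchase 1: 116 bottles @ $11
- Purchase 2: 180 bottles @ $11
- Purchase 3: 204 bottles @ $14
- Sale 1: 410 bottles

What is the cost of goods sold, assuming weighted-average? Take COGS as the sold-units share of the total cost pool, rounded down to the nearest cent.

Sale 1, sell 410: 410/794 × $9,052.00 → $4,674.20
Ending inventory (cost pool remaining) = $4,377.80

COGS = $4,674.20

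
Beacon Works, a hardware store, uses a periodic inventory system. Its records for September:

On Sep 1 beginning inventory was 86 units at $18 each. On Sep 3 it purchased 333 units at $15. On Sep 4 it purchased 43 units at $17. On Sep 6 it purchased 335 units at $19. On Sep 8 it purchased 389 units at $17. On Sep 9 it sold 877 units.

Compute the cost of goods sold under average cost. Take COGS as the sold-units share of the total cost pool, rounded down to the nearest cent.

Sep 9, sell 877: 877/1186 × $20,252.00 → $14,975.55
Ending inventory (cost pool remaining) = $5,276.45

COGS = $14,975.55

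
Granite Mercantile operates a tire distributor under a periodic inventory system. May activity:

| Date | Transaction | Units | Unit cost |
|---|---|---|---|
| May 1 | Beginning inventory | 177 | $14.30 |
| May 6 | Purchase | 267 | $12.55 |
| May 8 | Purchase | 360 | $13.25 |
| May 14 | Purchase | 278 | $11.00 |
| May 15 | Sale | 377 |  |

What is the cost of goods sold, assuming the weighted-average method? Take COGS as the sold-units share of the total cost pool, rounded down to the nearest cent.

May 15, sell 377: 377/1082 × $13,709.95 → $4,776.94
Ending inventory (cost pool remaining) = $8,933.01

COGS = $4,776.94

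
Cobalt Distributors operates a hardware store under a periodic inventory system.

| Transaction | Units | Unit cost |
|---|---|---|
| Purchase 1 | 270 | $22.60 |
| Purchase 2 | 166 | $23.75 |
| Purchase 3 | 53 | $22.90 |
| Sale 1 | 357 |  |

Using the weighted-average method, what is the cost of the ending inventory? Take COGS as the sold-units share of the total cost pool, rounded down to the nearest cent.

Sale 1, sell 357: 357/489 × $11,258.20 → $8,219.17
Ending inventory (cost pool remaining) = $3,039.03
Check: goods available $11,258.20 = COGS $8,219.17 + ending $3,039.03

Ending inventory = $3,039.03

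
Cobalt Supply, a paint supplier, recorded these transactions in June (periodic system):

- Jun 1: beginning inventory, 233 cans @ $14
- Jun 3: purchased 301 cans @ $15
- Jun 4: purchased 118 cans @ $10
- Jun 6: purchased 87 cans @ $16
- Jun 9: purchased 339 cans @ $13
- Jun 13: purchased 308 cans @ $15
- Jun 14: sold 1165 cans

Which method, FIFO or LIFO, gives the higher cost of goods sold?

LIFO

FIFO COGS: 233 @ $14 + 301 @ $15 + 118 @ $10 + 87 @ $16 + 339 @ $13 + 87 @ $15 = $16,061
LIFO COGS: 308 @ $15 + 339 @ $13 + 87 @ $16 + 118 @ $10 + 301 @ $15 + 12 @ $14 = $16,282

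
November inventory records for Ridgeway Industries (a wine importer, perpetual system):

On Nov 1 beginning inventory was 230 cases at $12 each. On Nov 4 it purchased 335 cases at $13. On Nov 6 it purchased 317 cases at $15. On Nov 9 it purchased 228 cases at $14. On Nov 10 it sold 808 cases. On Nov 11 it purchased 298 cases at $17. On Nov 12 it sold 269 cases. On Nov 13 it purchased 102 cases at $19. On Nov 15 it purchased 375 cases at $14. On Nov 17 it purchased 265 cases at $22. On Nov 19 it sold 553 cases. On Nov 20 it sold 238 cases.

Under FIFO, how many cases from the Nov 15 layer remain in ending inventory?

Nov 10, 808 sold [FIFO — oldest first]: 230 @ $12 + 335 @ $13 + 243 @ $15 = $10,760
Nov 12, 269 sold [FIFO — oldest first]: 74 @ $15 + 195 @ $14 = $3,840
Nov 19, 553 sold [FIFO — oldest first]: 33 @ $14 + 298 @ $17 + 102 @ $19 + 120 @ $14 = $9,146
Nov 20, 238 sold [FIFO — oldest first]: 238 @ $14 = $3,332
Total COGS = $10,760 + $3,840 + $9,146 + $3,332 = $27,078
Ending inventory: 17 @ $14 + 265 @ $22 = $6,068

17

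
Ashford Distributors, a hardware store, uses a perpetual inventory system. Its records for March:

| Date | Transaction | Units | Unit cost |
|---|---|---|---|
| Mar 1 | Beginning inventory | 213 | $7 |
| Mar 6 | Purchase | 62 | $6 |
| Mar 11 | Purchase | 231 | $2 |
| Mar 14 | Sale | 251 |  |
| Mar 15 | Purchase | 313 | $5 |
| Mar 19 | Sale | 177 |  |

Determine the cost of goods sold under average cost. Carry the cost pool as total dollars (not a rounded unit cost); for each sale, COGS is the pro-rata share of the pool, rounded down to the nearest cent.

After Mar 1: 213 on hand, pool $1,491.00 (≈ $7.0000 each)
After Mar 6: 275 on hand, pool $1,863.00 (≈ $6.7745 each)
After Mar 11: 506 on hand, pool $2,325.00 (≈ $4.5949 each)
Mar 14, sell 251: 251/506 × $2,325.00 → $1,153.31
After Mar 15: 568 on hand, pool $2,736.69 (≈ $4.8181 each)
Mar 19, sell 177: 177/568 × $2,736.69 → $852.80
Total COGS = $1,153.31 + $852.80 = $2,006.11
Ending inventory (cost pool remaining) = $1,883.89
Check: goods available $3,890.00 = COGS $2,006.11 + ending $1,883.89

COGS = $2,006.11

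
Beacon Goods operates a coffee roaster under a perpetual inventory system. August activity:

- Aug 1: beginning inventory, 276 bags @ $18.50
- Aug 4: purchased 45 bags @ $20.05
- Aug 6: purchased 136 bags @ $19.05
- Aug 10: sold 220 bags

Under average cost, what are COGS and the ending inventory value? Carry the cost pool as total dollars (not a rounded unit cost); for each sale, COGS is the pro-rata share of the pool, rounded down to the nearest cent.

COGS = $4,139.58; ending inventory = $4,459.47

After Aug 1: 276 on hand, pool $5,106.00 (≈ $18.5000 each)
After Aug 4: 321 on hand, pool $6,008.25 (≈ $18.7173 each)
After Aug 6: 457 on hand, pool $8,599.05 (≈ $18.8163 each)
Aug 10, sell 220: 220/457 × $8,599.05 → $4,139.58
Ending inventory (cost pool remaining) = $4,459.47
Check: goods available $8,599.05 = COGS $4,139.58 + ending $4,459.47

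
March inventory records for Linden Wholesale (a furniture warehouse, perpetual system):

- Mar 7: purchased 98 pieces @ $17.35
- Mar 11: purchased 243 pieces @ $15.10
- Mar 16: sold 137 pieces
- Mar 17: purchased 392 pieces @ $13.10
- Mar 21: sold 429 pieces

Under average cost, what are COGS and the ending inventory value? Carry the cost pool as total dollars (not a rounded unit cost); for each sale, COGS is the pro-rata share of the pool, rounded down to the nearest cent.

COGS = $8,165.81; ending inventory = $2,338.99

After Mar 7: 98 on hand, pool $1,700.30 (≈ $17.3500 each)
After Mar 11: 341 on hand, pool $5,369.60 (≈ $15.7466 each)
Mar 16, sell 137: 137/341 × $5,369.60 → $2,157.28
After Mar 17: 596 on hand, pool $8,347.52 (≈ $14.0059 each)
Mar 21, sell 429: 429/596 × $8,347.52 → $6,008.53
Total COGS = $2,157.28 + $6,008.53 = $8,165.81
Ending inventory (cost pool remaining) = $2,338.99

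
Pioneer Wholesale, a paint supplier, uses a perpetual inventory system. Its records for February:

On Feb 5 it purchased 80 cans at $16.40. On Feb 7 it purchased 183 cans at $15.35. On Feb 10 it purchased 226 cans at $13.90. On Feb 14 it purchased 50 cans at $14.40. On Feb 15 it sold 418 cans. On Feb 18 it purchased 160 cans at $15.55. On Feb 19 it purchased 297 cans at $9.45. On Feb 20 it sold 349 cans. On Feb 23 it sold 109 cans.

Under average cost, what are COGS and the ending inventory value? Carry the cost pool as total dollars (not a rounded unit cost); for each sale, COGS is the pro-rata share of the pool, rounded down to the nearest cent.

After Feb 5: 80 on hand, pool $1,312.00 (≈ $16.4000 each)
After Feb 7: 263 on hand, pool $4,121.05 (≈ $15.6694 each)
After Feb 10: 489 on hand, pool $7,262.45 (≈ $14.8516 each)
After Feb 14: 539 on hand, pool $7,982.45 (≈ $14.8097 each)
Feb 15, sell 418: 418/539 × $7,982.45 → $6,190.47
After Feb 18: 281 on hand, pool $4,279.98 (≈ $15.2312 each)
After Feb 19: 578 on hand, pool $7,086.63 (≈ $12.2606 each)
Feb 20, sell 349: 349/578 × $7,086.63 → $4,278.95
Feb 23, sell 109: 109/229 × $2,807.68 → $1,336.40
Total COGS = $6,190.47 + $4,278.95 + $1,336.40 = $11,805.82
Ending inventory (cost pool remaining) = $1,471.28
Check: goods available $13,277.10 = COGS $11,805.82 + ending $1,471.28

COGS = $11,805.82; ending inventory = $1,471.28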